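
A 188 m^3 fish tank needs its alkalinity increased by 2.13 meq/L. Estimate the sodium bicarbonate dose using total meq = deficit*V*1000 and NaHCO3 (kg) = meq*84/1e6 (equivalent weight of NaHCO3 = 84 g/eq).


Tank volume in L = 188 m^3 * 1000 = 188000 L
Total meq required = 2.13 meq/L * 188000 L = 400440 meq
NaHCO3 mass = 400440 meq * 84 mg/meq / 1e6 = 33.637 kg

33.637 kg


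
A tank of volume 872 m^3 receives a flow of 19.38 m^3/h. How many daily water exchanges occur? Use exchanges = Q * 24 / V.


Daily flow volume = 19.38 m^3/h * 24 h = 465.12 m^3/day
Exchanges = daily flow / tank volume = 465.12 / 872 = 0.533394 exchanges/day

0.533394 exchanges/day


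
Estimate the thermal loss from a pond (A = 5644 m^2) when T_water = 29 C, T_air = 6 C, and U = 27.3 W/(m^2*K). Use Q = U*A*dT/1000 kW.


Temperature difference dT = 29 - 6 = 23 K
Heat loss (W) = U * A * dT = 27.3 * 5644 * 23 = 3543867.6 W
Convert to kW: 3543867.6 / 1000 = 3543.8676 kW

3543.8676 kW


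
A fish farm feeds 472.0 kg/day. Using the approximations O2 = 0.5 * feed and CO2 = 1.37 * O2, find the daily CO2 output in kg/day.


O2 = 472.0 * 0.5 = 236
CO2 = 236 * 1.37 = 323.32

323.32 kg/day


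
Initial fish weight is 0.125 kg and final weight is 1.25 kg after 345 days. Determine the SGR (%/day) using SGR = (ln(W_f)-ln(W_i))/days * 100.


ln(W_f) = ln(1.25) = 0.22314355
ln(W_i) = ln(0.125) = -2.0794415
ln(W_f) - ln(W_i) = 0.22314355 - -2.0794415 = 2.3025851
SGR = 2.3025851 / 345 * 100 = 0.667416 %/day

0.667416 %/day


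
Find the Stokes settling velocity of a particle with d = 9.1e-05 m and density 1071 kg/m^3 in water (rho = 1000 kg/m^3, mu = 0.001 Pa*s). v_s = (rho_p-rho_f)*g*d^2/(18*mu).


Density difference: rho_p - rho_f = 1071 - 1000 = 71 kg/m^3
d^2 = (9.1e-05)^2 = 8.281e-09 m^2
Numerator = (rho_p - rho_f) * g * d^2 = 71 * 9.81 * 8.281e-09 = 5.7677993e-06
Denominator = 18 * mu = 18 * 0.001 = 0.018
v_s = 5.7677993e-06 / 0.018 = 3.20433e-04 m/s
Check: Re = rho_f * v_s * d / mu = 1000 * 3.20433e-04 * 9.1e-05 / 0.001 = 0.0292 < 1, so Stokes' law applies.

3.20433e-04 m/s


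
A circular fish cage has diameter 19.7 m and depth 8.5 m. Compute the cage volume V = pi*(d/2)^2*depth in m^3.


r = d/2 = 19.7/2 = 9.85 m
Base area = pi*r^2 = pi*9.85^2 = 304.80517 m^2
Volume = 304.80517 * 8.5 = 2590.84 m^3

2590.84 m^3


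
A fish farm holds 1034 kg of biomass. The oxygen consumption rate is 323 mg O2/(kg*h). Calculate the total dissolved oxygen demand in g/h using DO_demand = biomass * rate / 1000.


Total O2 consumption (mg/h) = 1034 kg * 323 mg/(kg*h) = 333982 mg/h
Convert to g/h: 333982 / 1000 = 333.982 g/h

333.982 g/h


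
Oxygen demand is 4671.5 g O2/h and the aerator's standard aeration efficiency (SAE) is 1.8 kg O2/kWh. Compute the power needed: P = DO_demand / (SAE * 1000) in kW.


SAE in g O2/kWh = 1.8 * 1000 = 1800 g/kWh
P = DO_demand / SAE_g = 4671.5 / 1800 = 2.59528 kW

2.59528 kW


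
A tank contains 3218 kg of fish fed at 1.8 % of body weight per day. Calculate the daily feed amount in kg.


Feeding rate fraction = 1.8% / 100 = 0.018
Daily feed = 3218 kg * 0.018 = 57.924 kg/day

57.924 kg/day


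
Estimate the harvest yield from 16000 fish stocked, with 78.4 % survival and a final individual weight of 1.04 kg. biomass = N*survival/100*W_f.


Survivors = 16000 * 78.4/100 = 12544 fish
Harvest biomass = survivors * W_f = 12544 * 1.04 = 13045.76 kg

13045.76 kg


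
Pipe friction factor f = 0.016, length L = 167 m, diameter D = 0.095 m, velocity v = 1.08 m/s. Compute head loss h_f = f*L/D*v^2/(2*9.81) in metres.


v^2 = 1.08^2 = 1.1664 m^2/s^2
L/D = 167/0.095 = 1757.8947
h_f = f*(L/D)*v^2/(2g) = 0.016 * 1757.8947 * 1.1664 / 19.62 = 1.6721 m

1.6721 m


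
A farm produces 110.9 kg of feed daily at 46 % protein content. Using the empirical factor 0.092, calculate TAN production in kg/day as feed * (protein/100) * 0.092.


Protein in feed = 110.9 * 46/100 = 51.014 kg/day
TAN = protein * 0.092 = 51.014 * 0.092 = 4.693288 kg/day

4.693288 kg/day


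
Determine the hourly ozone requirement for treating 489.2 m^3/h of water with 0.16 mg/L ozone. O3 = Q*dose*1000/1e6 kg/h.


O3 demand (mg/h) = Q * dose * 1000 = 489.2 * 0.16 * 1000 = 78272 mg/h
Convert mg to kg: 78272 / 1e6 = 0.078272 kg/h

0.078272 kg/h


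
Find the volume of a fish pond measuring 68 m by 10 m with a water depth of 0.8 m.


Base area = L * W = 68 * 10 = 680 m^2
Volume = area * depth = 680 * 0.8 = 544 m^3

544 m^3


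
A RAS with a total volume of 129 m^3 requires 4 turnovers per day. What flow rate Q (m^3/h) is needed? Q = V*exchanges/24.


Daily recirculation volume = 129 m^3 * 4 = 516 m^3/day
Flow rate Q = daily volume / 24 h = 516 / 24 = 21.5 m^3/h

21.5 m^3/h


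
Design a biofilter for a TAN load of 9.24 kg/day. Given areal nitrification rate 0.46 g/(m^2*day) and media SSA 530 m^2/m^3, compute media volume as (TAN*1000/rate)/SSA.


A = 9.24*1000 / 0.46 = 20086.957 m^2
V = 20086.957 / 530 = 37.8999

37.8999 m^3


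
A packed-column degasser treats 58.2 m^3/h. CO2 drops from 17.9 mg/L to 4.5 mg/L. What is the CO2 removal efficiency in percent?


CO2_out / CO2_in = 4.5 / 17.9 = 0.25139665
Fraction remaining = 0.25139665
efficiency = (1 - 0.25139665) * 100 = 74.8603 %

74.8603 %


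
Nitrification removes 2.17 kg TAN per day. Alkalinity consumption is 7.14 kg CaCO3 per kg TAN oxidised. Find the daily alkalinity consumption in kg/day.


Alkalinity factor: 7.14 kg CaCO3 consumed per kg TAN nitrified
alk = 2.17 kg TAN * 7.14 = 15.4938 kg CaCO3/day

15.4938 kg CaCO3/day


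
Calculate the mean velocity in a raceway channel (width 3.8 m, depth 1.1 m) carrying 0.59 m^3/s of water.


Cross-sectional area = W * d = 3.8 * 1.1 = 4.18 m^2
Velocity = Q / A = 0.59 / 4.18 = 0.141148 m/s

0.141148 m/s


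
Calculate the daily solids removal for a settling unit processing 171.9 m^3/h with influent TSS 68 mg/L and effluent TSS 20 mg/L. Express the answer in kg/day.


Concentration drop: TSS_in - TSS_out = 68 - 20 = 48 mg/L
Hourly solids removed = Q * dTSS = 171.9 m^3/h * 48 mg/L = 8251.2 g/h  (m^3/h * mg/L = g/h)
Daily solids removed = 8251.2 * 24 = 198028.8 g/day
Convert g to kg: 198028.8 / 1000 = 198.0288 kg/day

198.0288 kg/day


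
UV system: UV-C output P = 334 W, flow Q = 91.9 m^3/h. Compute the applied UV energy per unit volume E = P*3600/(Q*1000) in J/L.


Energy delivered per hour = 334 W * 3600 s = 1202400 J/h
Volume treated per hour = 91.9 m^3/h * 1000 = 91900 L/h
dose = 1202400 / 91900 = 13.0838 J/L

13.0838 J/L


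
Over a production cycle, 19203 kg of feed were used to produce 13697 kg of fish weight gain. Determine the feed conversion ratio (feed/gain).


FCR = feed consumed / weight gained
FCR = 19203 kg / 13697 kg = 1.40199

1.40199


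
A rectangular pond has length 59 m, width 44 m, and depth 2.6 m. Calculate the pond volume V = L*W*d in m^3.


Base area = L * W = 59 * 44 = 2596 m^2
Volume = area * depth = 2596 * 2.6 = 6749.6 m^3

6749.6 m^3


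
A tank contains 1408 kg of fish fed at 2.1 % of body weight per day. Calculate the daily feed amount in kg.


Feeding rate fraction = 2.1% / 100 = 0.021
Daily feed = 1408 kg * 0.021 = 29.568 kg/day

29.568 kg/day


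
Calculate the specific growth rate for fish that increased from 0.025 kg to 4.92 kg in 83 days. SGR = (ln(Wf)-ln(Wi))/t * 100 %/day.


ln(W_f) = ln(4.92) = 1.5933085
ln(W_i) = ln(0.025) = -3.6888795
ln(W_f) - ln(W_i) = 1.5933085 - -3.6888795 = 5.282188
SGR = 5.282188 / 83 * 100 = 6.36408 %/day

6.36408 %/day


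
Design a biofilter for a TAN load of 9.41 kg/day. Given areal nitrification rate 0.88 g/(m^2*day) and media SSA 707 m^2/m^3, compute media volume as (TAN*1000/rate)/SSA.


A = 9.41*1000 / 0.88 = 10693.182 m^2
V = 10693.182 / 707 = 15.1247

15.1247 m^3


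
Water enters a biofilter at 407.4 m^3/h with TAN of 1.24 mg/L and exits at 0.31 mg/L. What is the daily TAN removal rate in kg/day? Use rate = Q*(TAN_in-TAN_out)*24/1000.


Concentration drop: TAN_in - TAN_out = 1.24 - 0.31 = 0.93 mg/L
Hourly TAN removed = Q * dTAN = 407.4 m^3/h * 0.93 mg/L = 378.882 g/h  (m^3/h * mg/L = g/h)
Daily TAN removed = 378.882 * 24 = 9093.168 g/day
Convert to kg/day: 9093.168 / 1000 = 9.093168 kg/day

9.093168 kg/day


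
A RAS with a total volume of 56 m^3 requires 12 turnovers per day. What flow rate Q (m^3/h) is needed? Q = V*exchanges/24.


Daily recirculation volume = 56 m^3 * 12 = 672 m^3/day
Flow rate Q = daily volume / 24 h = 672 / 24 = 28 m^3/h

28 m^3/h


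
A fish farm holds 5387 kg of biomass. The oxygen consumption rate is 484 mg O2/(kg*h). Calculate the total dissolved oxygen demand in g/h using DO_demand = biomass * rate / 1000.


Total O2 consumption (mg/h) = 5387 kg * 484 mg/(kg*h) = 2607308 mg/h
Convert to g/h: 2607308 / 1000 = 2607.308 g/h

2607.308 g/h


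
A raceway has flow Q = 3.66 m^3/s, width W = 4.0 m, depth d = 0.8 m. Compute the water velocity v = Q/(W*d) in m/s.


Cross-sectional area = W * d = 4.0 * 0.8 = 3.2 m^2
Velocity = Q / A = 3.66 / 3.2 = 1.14375 m/s

1.14375 m/s


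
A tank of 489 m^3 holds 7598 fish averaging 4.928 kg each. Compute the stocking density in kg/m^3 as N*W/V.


Total biomass = 7598 fish * 4.928 kg = 37442.944 kg
Density = total biomass / volume = 37442.944 / 489 = 76.5704 kg/m^3

76.5704 kg/m^3


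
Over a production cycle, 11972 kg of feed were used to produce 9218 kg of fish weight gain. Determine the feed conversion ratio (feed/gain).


FCR = feed consumed / weight gained
FCR = 11972 kg / 9218 kg = 1.29876

1.29876


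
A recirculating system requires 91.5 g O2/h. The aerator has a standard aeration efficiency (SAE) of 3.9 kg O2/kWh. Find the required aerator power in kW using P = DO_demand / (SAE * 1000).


SAE in g O2/kWh = 3.9 * 1000 = 3900 g/kWh
P = DO_demand / SAE_g = 91.5 / 3900 = 0.0234615 kW

0.0234615 kW


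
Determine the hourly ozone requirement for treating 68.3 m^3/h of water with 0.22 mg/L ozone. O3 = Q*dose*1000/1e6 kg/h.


O3 demand (mg/h) = Q * dose * 1000 = 68.3 * 0.22 * 1000 = 15026 mg/h
Convert mg to kg: 15026 / 1e6 = 0.015026 kg/h

0.015026 kg/h


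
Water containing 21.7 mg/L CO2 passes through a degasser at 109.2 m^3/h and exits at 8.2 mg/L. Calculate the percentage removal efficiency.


CO2_out / CO2_in = 8.2 / 21.7 = 0.37788018
Fraction remaining = 0.37788018
efficiency = (1 - 0.37788018) * 100 = 62.212 %

62.212 %


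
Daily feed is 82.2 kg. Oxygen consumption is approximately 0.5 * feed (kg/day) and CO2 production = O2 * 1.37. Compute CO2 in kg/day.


O2 = 82.2 * 0.5 = 41.1
CO2 = 41.1 * 1.37 = 56.307

56.307 kg/day


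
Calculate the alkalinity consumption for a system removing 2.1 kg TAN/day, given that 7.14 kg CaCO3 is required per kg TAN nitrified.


Alkalinity factor: 7.14 kg CaCO3 consumed per kg TAN nitrified
alk = 2.1 kg TAN * 7.14 = 14.994 kg CaCO3/day

14.994 kg CaCO3/day


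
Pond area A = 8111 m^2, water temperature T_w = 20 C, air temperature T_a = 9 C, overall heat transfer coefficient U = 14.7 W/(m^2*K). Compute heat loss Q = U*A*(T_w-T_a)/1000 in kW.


Temperature difference dT = 20 - 9 = 11 K
Heat loss (W) = U * A * dT = 14.7 * 8111 * 11 = 1311548.7 W
Convert to kW: 1311548.7 / 1000 = 1311.5487 kW

1311.5487 kW


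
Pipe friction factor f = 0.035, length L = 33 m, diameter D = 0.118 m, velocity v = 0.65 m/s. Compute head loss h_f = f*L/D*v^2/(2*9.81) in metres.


v^2 = 0.65^2 = 0.4225 m^2/s^2
L/D = 33/0.118 = 279.66102
h_f = f*(L/D)*v^2/(2g) = 0.035 * 279.66102 * 0.4225 / 19.62 = 0.210779 m

0.210779 m


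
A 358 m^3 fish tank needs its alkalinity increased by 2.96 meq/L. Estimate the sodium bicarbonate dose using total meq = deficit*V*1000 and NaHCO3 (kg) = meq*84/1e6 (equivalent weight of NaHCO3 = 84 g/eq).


Tank volume in L = 358 m^3 * 1000 = 358000 L
Total meq required = 2.96 meq/L * 358000 L = 1059680 meq
NaHCO3 mass = 1059680 meq * 84 mg/meq / 1e6 = 89.0131 kg

89.0131 kg


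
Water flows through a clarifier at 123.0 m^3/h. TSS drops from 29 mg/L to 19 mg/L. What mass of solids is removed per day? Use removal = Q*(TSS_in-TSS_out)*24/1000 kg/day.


Concentration drop: TSS_in - TSS_out = 29 - 19 = 10 mg/L
Hourly solids removed = Q * dTSS = 123.0 m^3/h * 10 mg/L = 1230 g/h  (m^3/h * mg/L = g/h)
Daily solids removed = 1230 * 24 = 29520 g/day
Convert g to kg: 29520 / 1000 = 29.52 kg/day

29.52 kg/day


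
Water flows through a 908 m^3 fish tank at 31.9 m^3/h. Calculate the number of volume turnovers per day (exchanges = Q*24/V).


Daily flow volume = 31.9 m^3/h * 24 h = 765.6 m^3/day
Exchanges = daily flow / tank volume = 765.6 / 908 = 0.843172 exchanges/day

0.843172 exchanges/day


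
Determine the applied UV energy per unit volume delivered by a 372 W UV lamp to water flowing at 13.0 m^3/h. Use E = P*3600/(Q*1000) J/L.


Energy delivered per hour = 372 W * 3600 s = 1339200 J/h
Volume treated per hour = 13.0 m^3/h * 1000 = 13000 L/h
dose = 1339200 / 13000 = 103.015 J/L

103.015 J/L


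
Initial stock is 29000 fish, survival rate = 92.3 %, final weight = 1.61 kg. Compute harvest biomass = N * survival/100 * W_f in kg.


Survivors = 29000 * 92.3/100 = 26767 fish
Harvest biomass = survivors * W_f = 26767 * 1.61 = 43094.87 kg

43094.87 kg


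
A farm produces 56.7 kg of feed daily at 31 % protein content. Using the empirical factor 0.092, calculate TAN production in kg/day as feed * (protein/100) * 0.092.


Protein in feed = 56.7 * 31/100 = 17.577 kg/day
TAN = protein * 0.092 = 17.577 * 0.092 = 1.617084 kg/day

1.617084 kg/day


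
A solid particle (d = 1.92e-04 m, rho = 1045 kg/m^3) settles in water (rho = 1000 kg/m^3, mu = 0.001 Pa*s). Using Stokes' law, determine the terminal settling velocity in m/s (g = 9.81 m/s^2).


Density difference: rho_p - rho_f = 1045 - 1000 = 45 kg/m^3
d^2 = (1.92e-04)^2 = 3.6864e-08 m^2
Numerator = (rho_p - rho_f) * g * d^2 = 45 * 9.81 * 3.6864e-08 = 1.6273613e-05
Denominator = 18 * mu = 18 * 0.001 = 0.018
v_s = 1.6273613e-05 / 0.018 = 9.0409e-04 m/s
Check: Re = rho_f * v_s * d / mu = 1000 * 9.0409e-04 * 1.92e-04 / 0.001 = 0.174 < 1, so Stokes' law applies.

9.0409e-04 m/s


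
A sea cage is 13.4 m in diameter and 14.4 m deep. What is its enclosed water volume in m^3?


r = d/2 = 13.4/2 = 6.7 m
Base area = pi*r^2 = pi*6.7^2 = 141.02609 m^2
Volume = 141.02609 * 14.4 = 2030.78 m^3

2030.78 m^3


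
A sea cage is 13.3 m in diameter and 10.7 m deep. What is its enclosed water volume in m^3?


r = d/2 = 13.3/2 = 6.65 m
Base area = pi*r^2 = pi*6.65^2 = 138.92908 m^2
Volume = 138.92908 * 10.7 = 1486.54 m^3

1486.54 m^3


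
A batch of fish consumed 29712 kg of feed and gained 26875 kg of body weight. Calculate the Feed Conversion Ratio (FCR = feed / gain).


FCR = feed consumed / weight gained
FCR = 29712 kg / 26875 kg = 1.10556

1.10556


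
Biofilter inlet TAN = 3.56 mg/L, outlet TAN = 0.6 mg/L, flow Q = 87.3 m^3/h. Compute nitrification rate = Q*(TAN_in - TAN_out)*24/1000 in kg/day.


Concentration drop: TAN_in - TAN_out = 3.56 - 0.6 = 2.96 mg/L
Hourly TAN removed = Q * dTAN = 87.3 m^3/h * 2.96 mg/L = 258.408 g/h  (m^3/h * mg/L = g/h)
Daily TAN removed = 258.408 * 24 = 6201.792 g/day
Convert to kg/day: 6201.792 / 1000 = 6.201792 kg/day

6.201792 kg/day


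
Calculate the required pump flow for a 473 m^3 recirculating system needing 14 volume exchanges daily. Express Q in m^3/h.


Daily recirculation volume = 473 m^3 * 14 = 6622 m^3/day
Flow rate Q = daily volume / 24 h = 6622 / 24 = 275.917 m^3/h

275.917 m^3/h


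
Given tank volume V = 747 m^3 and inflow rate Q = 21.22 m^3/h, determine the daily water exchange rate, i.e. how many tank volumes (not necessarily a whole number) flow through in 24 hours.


Daily flow volume = 21.22 m^3/h * 24 h = 509.28 m^3/day
Exchanges = daily flow / tank volume = 509.28 / 747 = 0.681767 exchanges/day

0.681767 exchanges/day


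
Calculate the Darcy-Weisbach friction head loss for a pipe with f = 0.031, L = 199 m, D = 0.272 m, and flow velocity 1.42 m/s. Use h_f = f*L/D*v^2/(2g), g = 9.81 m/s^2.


v^2 = 1.42^2 = 2.0164 m^2/s^2
L/D = 199/0.272 = 731.61765
h_f = f*(L/D)*v^2/(2g) = 0.031 * 731.61765 * 2.0164 / 19.62 = 2.3309 m

2.3309 m


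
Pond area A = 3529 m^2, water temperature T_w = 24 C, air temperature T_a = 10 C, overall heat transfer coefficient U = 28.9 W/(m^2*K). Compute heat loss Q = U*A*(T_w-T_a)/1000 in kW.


Temperature difference dT = 24 - 10 = 14 K
Heat loss (W) = U * A * dT = 28.9 * 3529 * 14 = 1427833.4 W
Convert to kW: 1427833.4 / 1000 = 1427.8334 kW

1427.8334 kW


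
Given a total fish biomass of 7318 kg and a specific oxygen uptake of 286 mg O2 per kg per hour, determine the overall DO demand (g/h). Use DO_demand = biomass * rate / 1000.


Total O2 consumption (mg/h) = 7318 kg * 286 mg/(kg*h) = 2092948 mg/h
Convert to g/h: 2092948 / 1000 = 2092.948 g/h

2092.948 g/h


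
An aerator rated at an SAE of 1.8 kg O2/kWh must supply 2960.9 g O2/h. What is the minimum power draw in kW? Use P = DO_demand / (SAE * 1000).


SAE in g O2/kWh = 1.8 * 1000 = 1800 g/kWh
P = DO_demand / SAE_g = 2960.9 / 1800 = 1.64494 kW

1.64494 kW


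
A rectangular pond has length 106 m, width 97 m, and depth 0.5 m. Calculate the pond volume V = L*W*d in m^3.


Base area = L * W = 106 * 97 = 10282 m^2
Volume = area * depth = 10282 * 0.5 = 5141 m^3

5141 m^3


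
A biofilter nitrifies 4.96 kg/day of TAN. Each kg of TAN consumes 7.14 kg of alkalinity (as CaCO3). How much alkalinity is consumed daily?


Alkalinity factor: 7.14 kg CaCO3 consumed per kg TAN nitrified
alk = 4.96 kg TAN * 7.14 = 35.4144 kg CaCO3/day

35.4144 kg CaCO3/day


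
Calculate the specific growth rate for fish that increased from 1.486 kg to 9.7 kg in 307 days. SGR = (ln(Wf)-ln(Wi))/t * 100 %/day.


ln(W_f) = ln(9.7) = 2.2721259
ln(W_i) = ln(1.486) = 0.39608795
ln(W_f) - ln(W_i) = 2.2721259 - 0.39608795 = 1.8760379
SGR = 1.8760379 / 307 * 100 = 0.611087 %/day

0.611087 %/day


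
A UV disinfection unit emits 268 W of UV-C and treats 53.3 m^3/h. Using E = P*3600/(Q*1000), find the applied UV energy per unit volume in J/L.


Energy delivered per hour = 268 W * 3600 s = 964800 J/h
Volume treated per hour = 53.3 m^3/h * 1000 = 53300 L/h
dose = 964800 / 53300 = 18.1013 J/L

18.1013 J/L


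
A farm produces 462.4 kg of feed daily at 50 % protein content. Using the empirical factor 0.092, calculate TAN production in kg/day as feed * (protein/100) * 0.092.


Protein in feed = 462.4 * 50/100 = 231.2 kg/day
TAN = protein * 0.092 = 231.2 * 0.092 = 21.2704 kg/day

21.2704 kg/day


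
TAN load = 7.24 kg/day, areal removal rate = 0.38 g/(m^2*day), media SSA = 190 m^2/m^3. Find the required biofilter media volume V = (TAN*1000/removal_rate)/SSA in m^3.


A = 7.24*1000 / 0.38 = 19052.632 m^2
V = 19052.632 / 190 = 100.277

100.277 m^3


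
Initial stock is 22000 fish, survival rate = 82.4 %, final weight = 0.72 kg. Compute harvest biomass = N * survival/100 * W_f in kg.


Survivors = 22000 * 82.4/100 = 18128 fish
Harvest biomass = survivors * W_f = 18128 * 0.72 = 13052.16 kg

13052.16 kg


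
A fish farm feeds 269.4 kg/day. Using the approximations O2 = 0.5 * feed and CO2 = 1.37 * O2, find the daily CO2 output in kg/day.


O2 = 269.4 * 0.5 = 134.7
CO2 = 134.7 * 1.37 = 184.539

184.539 kg/day


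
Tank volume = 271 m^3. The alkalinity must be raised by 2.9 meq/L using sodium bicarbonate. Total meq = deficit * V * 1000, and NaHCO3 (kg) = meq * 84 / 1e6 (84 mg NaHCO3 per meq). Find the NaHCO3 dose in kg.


Tank volume in L = 271 m^3 * 1000 = 271000 L
Total meq required = 2.9 meq/L * 271000 L = 785900 meq
NaHCO3 mass = 785900 meq * 84 mg/meq / 1e6 = 66.0156 kg

66.0156 kg


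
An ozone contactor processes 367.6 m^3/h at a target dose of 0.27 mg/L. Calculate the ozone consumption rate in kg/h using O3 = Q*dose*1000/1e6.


O3 demand (mg/h) = Q * dose * 1000 = 367.6 * 0.27 * 1000 = 99252 mg/h
Convert mg to kg: 99252 / 1e6 = 0.099252 kg/h

0.099252 kg/h


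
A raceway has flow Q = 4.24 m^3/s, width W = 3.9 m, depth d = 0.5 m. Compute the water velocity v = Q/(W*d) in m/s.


Cross-sectional area = W * d = 3.9 * 0.5 = 1.95 m^2
Velocity = Q / A = 4.24 / 1.95 = 2.17436 m/s

2.17436 m/s


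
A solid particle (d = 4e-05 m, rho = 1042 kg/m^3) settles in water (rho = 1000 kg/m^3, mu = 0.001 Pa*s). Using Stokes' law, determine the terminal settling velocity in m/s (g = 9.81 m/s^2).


Density difference: rho_p - rho_f = 1042 - 1000 = 42 kg/m^3
d^2 = (4e-05)^2 = 1.6e-09 m^2
Numerator = (rho_p - rho_f) * g * d^2 = 42 * 9.81 * 1.6e-09 = 6.59232e-07
Denominator = 18 * mu = 18 * 0.001 = 0.018
v_s = 6.59232e-07 / 0.018 = 3.6624e-05 m/s
Check: Re = rho_f * v_s * d / mu = 1000 * 3.6624e-05 * 4e-05 / 0.001 = 0.00146 < 1, so Stokes' law applies.

3.6624e-05 m/s


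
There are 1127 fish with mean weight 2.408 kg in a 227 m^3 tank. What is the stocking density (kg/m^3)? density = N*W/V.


Total biomass = 1127 fish * 2.408 kg = 2713.816 kg
Density = total biomass / volume = 2713.816 / 227 = 11.9551 kg/m^3

11.9551 kg/m^3


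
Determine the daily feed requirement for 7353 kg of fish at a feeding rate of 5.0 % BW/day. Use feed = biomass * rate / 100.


Feeding rate fraction = 5.0% / 100 = 0.05
Daily feed = 7353 kg * 0.05 = 367.65 kg/day

367.65 kg/day


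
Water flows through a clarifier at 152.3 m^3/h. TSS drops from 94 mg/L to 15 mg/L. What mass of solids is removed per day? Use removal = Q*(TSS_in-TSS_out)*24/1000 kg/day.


Concentration drop: TSS_in - TSS_out = 94 - 15 = 79 mg/L
Hourly solids removed = Q * dTSS = 152.3 m^3/h * 79 mg/L = 12031.7 g/h  (m^3/h * mg/L = g/h)
Daily solids removed = 12031.7 * 24 = 288760.8 g/day
Convert g to kg: 288760.8 / 1000 = 288.7608 kg/day

288.7608 kg/day


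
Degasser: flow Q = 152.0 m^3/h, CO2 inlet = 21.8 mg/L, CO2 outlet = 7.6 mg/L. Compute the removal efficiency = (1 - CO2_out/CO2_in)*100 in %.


CO2_out / CO2_in = 7.6 / 21.8 = 0.34862385
Fraction remaining = 0.34862385
efficiency = (1 - 0.34862385) * 100 = 65.1376 %

65.1376 %


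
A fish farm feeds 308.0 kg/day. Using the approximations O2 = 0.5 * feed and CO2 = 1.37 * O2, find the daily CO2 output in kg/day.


O2 = 308.0 * 0.5 = 154
CO2 = 154 * 1.37 = 210.98

210.98 kg/day


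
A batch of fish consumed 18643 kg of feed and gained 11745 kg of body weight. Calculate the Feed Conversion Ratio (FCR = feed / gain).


FCR = feed consumed / weight gained
FCR = 18643 kg / 11745 kg = 1.58731

1.58731


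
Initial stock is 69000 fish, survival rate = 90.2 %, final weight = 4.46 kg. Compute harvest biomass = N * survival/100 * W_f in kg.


Survivors = 69000 * 90.2/100 = 62238 fish
Harvest biomass = survivors * W_f = 62238 * 4.46 = 277581.48 kg

277581.48 kg


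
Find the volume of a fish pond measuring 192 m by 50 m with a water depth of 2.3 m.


Base area = L * W = 192 * 50 = 9600 m^2
Volume = area * depth = 9600 * 2.3 = 22080 m^3

22080 m^3


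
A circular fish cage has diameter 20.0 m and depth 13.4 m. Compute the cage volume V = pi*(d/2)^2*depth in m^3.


r = d/2 = 20.0/2 = 10 m
Base area = pi*r^2 = pi*10^2 = 314.15927 m^2
Volume = 314.15927 * 13.4 = 4209.73 m^3

4209.73 m^3


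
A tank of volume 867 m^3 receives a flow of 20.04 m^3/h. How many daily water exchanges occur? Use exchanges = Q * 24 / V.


Daily flow volume = 20.04 m^3/h * 24 h = 480.96 m^3/day
Exchanges = daily flow / tank volume = 480.96 / 867 = 0.55474 exchanges/day

0.55474 exchanges/day


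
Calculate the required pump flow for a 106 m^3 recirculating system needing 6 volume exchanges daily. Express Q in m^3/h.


Daily recirculation volume = 106 m^3 * 6 = 636 m^3/day
Flow rate Q = daily volume / 24 h = 636 / 24 = 26.5 m^3/h

26.5 m^3/h


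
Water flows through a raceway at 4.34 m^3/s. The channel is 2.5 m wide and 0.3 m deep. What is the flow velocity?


Cross-sectional area = W * d = 2.5 * 0.3 = 0.75 m^2
Velocity = Q / A = 4.34 / 0.75 = 5.78667 m/s

5.78667 m/s


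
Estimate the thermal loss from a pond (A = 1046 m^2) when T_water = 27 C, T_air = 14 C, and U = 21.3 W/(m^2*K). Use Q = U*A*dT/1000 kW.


Temperature difference dT = 27 - 14 = 13 K
Heat loss (W) = U * A * dT = 21.3 * 1046 * 13 = 289637.4 W
Convert to kW: 289637.4 / 1000 = 289.6374 kW

289.6374 kW


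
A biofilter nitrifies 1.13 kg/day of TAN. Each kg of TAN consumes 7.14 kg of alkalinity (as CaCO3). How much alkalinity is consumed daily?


Alkalinity factor: 7.14 kg CaCO3 consumed per kg TAN nitrified
alk = 1.13 kg TAN * 7.14 = 8.0682 kg CaCO3/day

8.0682 kg CaCO3/day


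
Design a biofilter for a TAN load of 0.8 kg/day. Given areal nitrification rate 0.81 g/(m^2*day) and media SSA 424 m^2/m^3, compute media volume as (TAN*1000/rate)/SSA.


A = 0.8*1000 / 0.81 = 987.65432 m^2
V = 987.65432 / 424 = 2.32937

2.32937 m^3


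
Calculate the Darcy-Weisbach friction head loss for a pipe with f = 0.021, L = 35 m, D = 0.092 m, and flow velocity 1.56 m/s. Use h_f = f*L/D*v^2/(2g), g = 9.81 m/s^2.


v^2 = 1.56^2 = 2.4336 m^2/s^2
L/D = 35/0.092 = 380.43478
h_f = f*(L/D)*v^2/(2g) = 0.021 * 380.43478 * 2.4336 / 19.62 = 0.990945 m

0.990945 m


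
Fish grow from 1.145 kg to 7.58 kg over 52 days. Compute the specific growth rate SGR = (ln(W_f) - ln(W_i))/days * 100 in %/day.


ln(W_f) = ln(7.58) = 2.0255132
ln(W_i) = ln(1.145) = 0.13540464
ln(W_f) - ln(W_i) = 2.0255132 - 0.13540464 = 1.8901086
SGR = 1.8901086 / 52 * 100 = 3.63482 %/day

3.63482 %/day


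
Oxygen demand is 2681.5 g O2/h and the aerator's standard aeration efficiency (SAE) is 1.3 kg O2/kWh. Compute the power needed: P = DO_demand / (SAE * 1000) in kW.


SAE in g O2/kWh = 1.3 * 1000 = 1300 g/kWh
P = DO_demand / SAE_g = 2681.5 / 1300 = 2.06269 kW

2.06269 kW


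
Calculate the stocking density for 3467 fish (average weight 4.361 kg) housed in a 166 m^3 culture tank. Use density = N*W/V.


Total biomass = 3467 fish * 4.361 kg = 15119.587 kg
Density = total biomass / volume = 15119.587 / 166 = 91.0818 kg/m^3

91.0818 kg/m^3


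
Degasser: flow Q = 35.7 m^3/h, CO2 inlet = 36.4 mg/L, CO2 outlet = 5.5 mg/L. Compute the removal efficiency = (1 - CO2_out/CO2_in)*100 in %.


CO2_out / CO2_in = 5.5 / 36.4 = 0.1510989
Fraction remaining = 0.1510989
efficiency = (1 - 0.1510989) * 100 = 84.8901 %

84.8901 %


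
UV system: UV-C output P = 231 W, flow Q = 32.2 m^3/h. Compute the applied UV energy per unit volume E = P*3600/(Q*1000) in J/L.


Energy delivered per hour = 231 W * 3600 s = 831600 J/h
Volume treated per hour = 32.2 m^3/h * 1000 = 32200 L/h
dose = 831600 / 32200 = 25.8261 J/L

25.8261 J/L


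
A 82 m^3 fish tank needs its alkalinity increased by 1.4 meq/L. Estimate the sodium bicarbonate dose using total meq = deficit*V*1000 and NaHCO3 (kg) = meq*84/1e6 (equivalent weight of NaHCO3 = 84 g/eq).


Tank volume in L = 82 m^3 * 1000 = 82000 L
Total meq required = 1.4 meq/L * 82000 L = 114800 meq
NaHCO3 mass = 114800 meq * 84 mg/meq / 1e6 = 9.6432 kg

9.6432 kg


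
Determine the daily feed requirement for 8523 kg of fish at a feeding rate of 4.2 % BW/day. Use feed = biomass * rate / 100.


Feeding rate fraction = 4.2% / 100 = 0.042
Daily feed = 8523 kg * 0.042 = 357.966 kg/day

357.966 kg/day


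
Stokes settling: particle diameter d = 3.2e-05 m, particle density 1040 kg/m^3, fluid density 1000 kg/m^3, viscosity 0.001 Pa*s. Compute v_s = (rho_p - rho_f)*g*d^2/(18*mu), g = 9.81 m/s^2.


Density difference: rho_p - rho_f = 1040 - 1000 = 40 kg/m^3
d^2 = (3.2e-05)^2 = 1.024e-09 m^2
Numerator = (rho_p - rho_f) * g * d^2 = 40 * 9.81 * 1.024e-09 = 4.018176e-07
Denominator = 18 * mu = 18 * 0.001 = 0.018
v_s = 4.018176e-07 / 0.018 = 2.23232e-05 m/s
Check: Re = rho_f * v_s * d / mu = 1000 * 2.23232e-05 * 3.2e-05 / 0.001 = 7.14e-04 < 1, so Stokes' law applies.

2.23232e-05 m/s


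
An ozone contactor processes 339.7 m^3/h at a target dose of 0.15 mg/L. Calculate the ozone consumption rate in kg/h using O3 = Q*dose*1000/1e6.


O3 demand (mg/h) = Q * dose * 1000 = 339.7 * 0.15 * 1000 = 50955 mg/h
Convert mg to kg: 50955 / 1e6 = 0.050955 kg/h

0.050955 kg/h


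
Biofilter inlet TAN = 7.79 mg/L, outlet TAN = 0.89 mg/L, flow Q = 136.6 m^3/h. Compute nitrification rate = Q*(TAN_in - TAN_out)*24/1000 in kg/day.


Concentration drop: TAN_in - TAN_out = 7.79 - 0.89 = 6.9 mg/L
Hourly TAN removed = Q * dTAN = 136.6 m^3/h * 6.9 mg/L = 942.54 g/h  (m^3/h * mg/L = g/h)
Daily TAN removed = 942.54 * 24 = 22620.96 g/day
Convert to kg/day: 22620.96 / 1000 = 22.62096 kg/day

22.62096 kg/day


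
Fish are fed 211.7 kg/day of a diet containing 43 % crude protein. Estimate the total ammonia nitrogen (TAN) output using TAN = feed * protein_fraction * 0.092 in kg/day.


Protein in feed = 211.7 * 43/100 = 91.031 kg/day
TAN = protein * 0.092 = 91.031 * 0.092 = 8.374852 kg/day

8.374852 kg/day


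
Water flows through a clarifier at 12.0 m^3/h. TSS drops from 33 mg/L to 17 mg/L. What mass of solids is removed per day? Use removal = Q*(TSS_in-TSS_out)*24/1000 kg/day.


Concentration drop: TSS_in - TSS_out = 33 - 17 = 16 mg/L
Hourly solids removed = Q * dTSS = 12.0 m^3/h * 16 mg/L = 192 g/h  (m^3/h * mg/L = g/h)
Daily solids removed = 192 * 24 = 4608 g/day
Convert g to kg: 4608 / 1000 = 4.608 kg/day

4.608 kg/day


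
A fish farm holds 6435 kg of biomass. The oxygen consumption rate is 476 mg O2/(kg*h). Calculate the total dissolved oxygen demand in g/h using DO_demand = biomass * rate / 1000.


Total O2 consumption (mg/h) = 6435 kg * 476 mg/(kg*h) = 3063060 mg/h
Convert to g/h: 3063060 / 1000 = 3063.06 g/h

3063.06 g/h


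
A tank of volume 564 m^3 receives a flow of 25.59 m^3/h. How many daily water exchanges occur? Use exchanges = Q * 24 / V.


Daily flow volume = 25.59 m^3/h * 24 h = 614.16 m^3/day
Exchanges = daily flow / tank volume = 614.16 / 564 = 1.08894 exchanges/day

1.08894 exchanges/day


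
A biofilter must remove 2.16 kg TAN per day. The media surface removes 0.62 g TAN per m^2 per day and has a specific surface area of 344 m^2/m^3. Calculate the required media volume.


A = 2.16*1000 / 0.62 = 3483.871 m^2
V = 3483.871 / 344 = 10.1275

10.1275 m^3


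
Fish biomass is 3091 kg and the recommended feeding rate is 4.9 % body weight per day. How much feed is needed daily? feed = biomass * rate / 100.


Feeding rate fraction = 4.9% / 100 = 0.049
Daily feed = 3091 kg * 0.049 = 151.459 kg/day

151.459 kg/day


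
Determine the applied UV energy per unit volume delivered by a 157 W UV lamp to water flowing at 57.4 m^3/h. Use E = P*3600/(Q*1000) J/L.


Energy delivered per hour = 157 W * 3600 s = 565200 J/h
Volume treated per hour = 57.4 m^3/h * 1000 = 57400 L/h
dose = 565200 / 57400 = 9.84669 J/L

9.84669 J/L


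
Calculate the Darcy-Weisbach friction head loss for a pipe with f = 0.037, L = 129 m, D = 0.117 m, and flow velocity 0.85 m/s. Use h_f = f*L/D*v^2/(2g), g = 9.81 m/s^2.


v^2 = 0.85^2 = 0.7225 m^2/s^2
L/D = 129/0.117 = 1102.5641
h_f = f*(L/D)*v^2/(2g) = 0.037 * 1102.5641 * 0.7225 / 19.62 = 1.50226 m

1.50226 m


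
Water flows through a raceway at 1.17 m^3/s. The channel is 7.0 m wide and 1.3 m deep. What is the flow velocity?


Cross-sectional area = W * d = 7.0 * 1.3 = 9.1 m^2
Velocity = Q / A = 1.17 / 9.1 = 0.128571 m/s

0.128571 m/s


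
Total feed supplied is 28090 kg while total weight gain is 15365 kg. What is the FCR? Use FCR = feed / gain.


FCR = feed consumed / weight gained
FCR = 28090 kg / 15365 kg = 1.82818

1.82818


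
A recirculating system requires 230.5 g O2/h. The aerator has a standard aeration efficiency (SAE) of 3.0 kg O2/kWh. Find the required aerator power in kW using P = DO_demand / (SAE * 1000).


SAE in g O2/kWh = 3.0 * 1000 = 3000 g/kWh
P = DO_demand / SAE_g = 230.5 / 3000 = 0.0768333 kW

0.0768333 kW


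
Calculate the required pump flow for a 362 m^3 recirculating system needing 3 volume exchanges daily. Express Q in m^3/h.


Daily recirculation volume = 362 m^3 * 3 = 1086 m^3/day
Flow rate Q = daily volume / 24 h = 1086 / 24 = 45.25 m^3/h

45.25 m^3/h


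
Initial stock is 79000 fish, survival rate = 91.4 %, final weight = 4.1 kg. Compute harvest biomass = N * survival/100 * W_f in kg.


Survivors = 79000 * 91.4/100 = 72206 fish
Harvest biomass = survivors * W_f = 72206 * 4.1 = 296044.6 kg

296044.6 kg


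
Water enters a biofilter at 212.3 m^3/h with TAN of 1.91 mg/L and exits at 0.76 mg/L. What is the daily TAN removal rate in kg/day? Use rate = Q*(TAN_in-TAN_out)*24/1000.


Concentration drop: TAN_in - TAN_out = 1.91 - 0.76 = 1.15 mg/L
Hourly TAN removed = Q * dTAN = 212.3 m^3/h * 1.15 mg/L = 244.145 g/h  (m^3/h * mg/L = g/h)
Daily TAN removed = 244.145 * 24 = 5859.48 g/day
Convert to kg/day: 5859.48 / 1000 = 5.85948 kg/day

5.85948 kg/day


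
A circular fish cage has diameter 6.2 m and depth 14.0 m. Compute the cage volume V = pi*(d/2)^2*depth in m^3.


r = d/2 = 6.2/2 = 3.1 m
Base area = pi*r^2 = pi*3.1^2 = 30.190705 m^2
Volume = 30.190705 * 14.0 = 422.67 m^3

422.67 m^3


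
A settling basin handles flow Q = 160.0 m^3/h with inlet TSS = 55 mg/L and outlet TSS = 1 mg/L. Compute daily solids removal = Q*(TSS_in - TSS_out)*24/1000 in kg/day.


Concentration drop: TSS_in - TSS_out = 55 - 1 = 54 mg/L
Hourly solids removed = Q * dTSS = 160.0 m^3/h * 54 mg/L = 8640 g/h  (m^3/h * mg/L = g/h)
Daily solids removed = 8640 * 24 = 207360 g/day
Convert g to kg: 207360 / 1000 = 207.36 kg/day

207.36 kg/day


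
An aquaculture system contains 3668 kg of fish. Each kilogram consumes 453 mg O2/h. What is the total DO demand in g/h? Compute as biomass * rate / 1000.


Total O2 consumption (mg/h) = 3668 kg * 453 mg/(kg*h) = 1661604 mg/h
Convert to g/h: 1661604 / 1000 = 1661.604 g/h

1661.604 g/h


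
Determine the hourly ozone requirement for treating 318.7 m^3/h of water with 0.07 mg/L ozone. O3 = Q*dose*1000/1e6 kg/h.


O3 demand (mg/h) = Q * dose * 1000 = 318.7 * 0.07 * 1000 = 22309 mg/h
Convert mg to kg: 22309 / 1e6 = 0.022309 kg/h

0.022309 kg/h


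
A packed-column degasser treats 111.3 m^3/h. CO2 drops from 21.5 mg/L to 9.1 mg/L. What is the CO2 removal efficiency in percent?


CO2_out / CO2_in = 9.1 / 21.5 = 0.42325581
Fraction remaining = 0.42325581
efficiency = (1 - 0.42325581) * 100 = 57.6744 %

57.6744 %


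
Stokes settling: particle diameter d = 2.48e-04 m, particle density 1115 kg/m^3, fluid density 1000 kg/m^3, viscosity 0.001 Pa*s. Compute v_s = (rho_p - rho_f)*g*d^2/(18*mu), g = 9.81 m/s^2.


Density difference: rho_p - rho_f = 1115 - 1000 = 115 kg/m^3
d^2 = (2.48e-04)^2 = 6.1504e-08 m^2
Numerator = (rho_p - rho_f) * g * d^2 = 115 * 9.81 * 6.1504e-08 = 6.9385738e-05
Denominator = 18 * mu = 18 * 0.001 = 0.018
v_s = 6.9385738e-05 / 0.018 = 0.00385476 m/s
Check: Re = rho_f * v_s * d / mu = 1000 * 0.00385476 * 2.48e-04 / 0.001 = 0.956 < 1, so Stokes' law applies.

0.00385476 m/s


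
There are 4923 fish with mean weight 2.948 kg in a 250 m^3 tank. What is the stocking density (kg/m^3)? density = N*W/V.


Total biomass = 4923 fish * 2.948 kg = 14513.004 kg
Density = total biomass / volume = 14513.004 / 250 = 58.052 kg/m^3

58.052 kg/m^3


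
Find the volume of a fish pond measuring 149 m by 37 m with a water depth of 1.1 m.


Base area = L * W = 149 * 37 = 5513 m^2
Volume = area * depth = 5513 * 1.1 = 6064.3 m^3

6064.3 m^3


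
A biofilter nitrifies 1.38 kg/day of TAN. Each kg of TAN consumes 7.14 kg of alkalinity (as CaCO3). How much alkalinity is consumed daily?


Alkalinity factor: 7.14 kg CaCO3 consumed per kg TAN nitrified
alk = 1.38 kg TAN * 7.14 = 9.8532 kg CaCO3/day

9.8532 kg CaCO3/day


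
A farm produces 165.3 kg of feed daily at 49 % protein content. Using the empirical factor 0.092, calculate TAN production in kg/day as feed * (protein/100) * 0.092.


Protein in feed = 165.3 * 49/100 = 80.997 kg/day
TAN = protein * 0.092 = 80.997 * 0.092 = 7.451724 kg/day

7.451724 kg/day


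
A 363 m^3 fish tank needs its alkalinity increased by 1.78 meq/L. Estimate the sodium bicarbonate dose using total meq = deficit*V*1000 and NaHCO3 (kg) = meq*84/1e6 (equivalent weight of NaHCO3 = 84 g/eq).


Tank volume in L = 363 m^3 * 1000 = 363000 L
Total meq required = 1.78 meq/L * 363000 L = 646140 meq
NaHCO3 mass = 646140 meq * 84 mg/meq / 1e6 = 54.2758 kg

54.2758 kg


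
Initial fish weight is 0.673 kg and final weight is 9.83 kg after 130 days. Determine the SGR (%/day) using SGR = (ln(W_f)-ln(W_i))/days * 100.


ln(W_f) = ln(9.83) = 2.2854389
ln(W_i) = ln(0.673) = -0.39600995
ln(W_f) - ln(W_i) = 2.2854389 - -0.39600995 = 2.6814488
SGR = 2.6814488 / 130 * 100 = 2.06265 %/day

2.06265 %/day


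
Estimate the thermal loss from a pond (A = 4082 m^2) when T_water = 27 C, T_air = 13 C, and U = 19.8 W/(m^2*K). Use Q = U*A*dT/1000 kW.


Temperature difference dT = 27 - 13 = 14 K
Heat loss (W) = U * A * dT = 19.8 * 4082 * 14 = 1131530.4 W
Convert to kW: 1131530.4 / 1000 = 1131.5304 kW

1131.5304 kW


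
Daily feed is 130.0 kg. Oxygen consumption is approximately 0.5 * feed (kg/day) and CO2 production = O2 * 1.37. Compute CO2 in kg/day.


O2 = 130.0 * 0.5 = 65
CO2 = 65 * 1.37 = 89.05

89.05 kg/day


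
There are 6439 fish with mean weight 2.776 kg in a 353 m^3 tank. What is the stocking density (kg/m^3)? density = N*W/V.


Total biomass = 6439 fish * 2.776 kg = 17874.664 kg
Density = total biomass / volume = 17874.664 / 353 = 50.6364 kg/m^3

50.6364 kg/m^3


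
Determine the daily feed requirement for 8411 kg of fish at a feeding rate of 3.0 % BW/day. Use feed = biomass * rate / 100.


Feeding rate fraction = 3.0% / 100 = 0.03
Daily feed = 8411 kg * 0.03 = 252.33 kg/day

252.33 kg/day


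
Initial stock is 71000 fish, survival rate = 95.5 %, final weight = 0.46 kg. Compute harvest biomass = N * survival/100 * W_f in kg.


Survivors = 71000 * 95.5/100 = 67805 fish
Harvest biomass = survivors * W_f = 67805 * 0.46 = 31190.3 kg

31190.3 kg


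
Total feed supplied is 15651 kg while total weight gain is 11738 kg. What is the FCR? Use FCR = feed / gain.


FCR = feed consumed / weight gained
FCR = 15651 kg / 11738 kg = 1.33336

1.33336


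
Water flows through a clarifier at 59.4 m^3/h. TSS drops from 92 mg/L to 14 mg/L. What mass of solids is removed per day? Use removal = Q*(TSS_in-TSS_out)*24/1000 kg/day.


Concentration drop: TSS_in - TSS_out = 92 - 14 = 78 mg/L
Hourly solids removed = Q * dTSS = 59.4 m^3/h * 78 mg/L = 4633.2 g/h  (m^3/h * mg/L = g/h)
Daily solids removed = 4633.2 * 24 = 111196.8 g/day
Convert g to kg: 111196.8 / 1000 = 111.1968 kg/day

111.1968 kg/day


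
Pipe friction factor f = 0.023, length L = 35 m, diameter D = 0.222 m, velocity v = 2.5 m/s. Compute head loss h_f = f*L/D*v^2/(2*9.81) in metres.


v^2 = 2.5^2 = 6.25 m^2/s^2
L/D = 35/0.222 = 157.65766
h_f = f*(L/D)*v^2/(2g) = 0.023 * 157.65766 * 6.25 / 19.62 = 1.15511 m

1.15511 m


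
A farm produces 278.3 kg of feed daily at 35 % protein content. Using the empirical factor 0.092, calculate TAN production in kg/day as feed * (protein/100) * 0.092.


Protein in feed = 278.3 * 35/100 = 97.405 kg/day
TAN = protein * 0.092 = 97.405 * 0.092 = 8.96126 kg/day

8.96126 kg/day


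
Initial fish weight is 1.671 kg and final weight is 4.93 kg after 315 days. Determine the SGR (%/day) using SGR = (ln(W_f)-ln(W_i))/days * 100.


ln(W_f) = ln(4.93) = 1.595339
ln(W_i) = ln(1.671) = 0.51342225
ln(W_f) - ln(W_i) = 1.595339 - 0.51342225 = 1.0819167
SGR = 1.0819167 / 315 * 100 = 0.343466 %/day

0.343466 %/day


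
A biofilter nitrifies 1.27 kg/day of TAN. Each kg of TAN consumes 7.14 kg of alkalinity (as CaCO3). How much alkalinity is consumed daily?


Alkalinity factor: 7.14 kg CaCO3 consumed per kg TAN nitrified
alk = 1.27 kg TAN * 7.14 = 9.0678 kg CaCO3/day

9.0678 kg CaCO3/day


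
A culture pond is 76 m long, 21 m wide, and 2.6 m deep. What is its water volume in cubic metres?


Base area = L * W = 76 * 21 = 1596 m^2
Volume = area * depth = 1596 * 2.6 = 4149.6 m^3

4149.6 m^3
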